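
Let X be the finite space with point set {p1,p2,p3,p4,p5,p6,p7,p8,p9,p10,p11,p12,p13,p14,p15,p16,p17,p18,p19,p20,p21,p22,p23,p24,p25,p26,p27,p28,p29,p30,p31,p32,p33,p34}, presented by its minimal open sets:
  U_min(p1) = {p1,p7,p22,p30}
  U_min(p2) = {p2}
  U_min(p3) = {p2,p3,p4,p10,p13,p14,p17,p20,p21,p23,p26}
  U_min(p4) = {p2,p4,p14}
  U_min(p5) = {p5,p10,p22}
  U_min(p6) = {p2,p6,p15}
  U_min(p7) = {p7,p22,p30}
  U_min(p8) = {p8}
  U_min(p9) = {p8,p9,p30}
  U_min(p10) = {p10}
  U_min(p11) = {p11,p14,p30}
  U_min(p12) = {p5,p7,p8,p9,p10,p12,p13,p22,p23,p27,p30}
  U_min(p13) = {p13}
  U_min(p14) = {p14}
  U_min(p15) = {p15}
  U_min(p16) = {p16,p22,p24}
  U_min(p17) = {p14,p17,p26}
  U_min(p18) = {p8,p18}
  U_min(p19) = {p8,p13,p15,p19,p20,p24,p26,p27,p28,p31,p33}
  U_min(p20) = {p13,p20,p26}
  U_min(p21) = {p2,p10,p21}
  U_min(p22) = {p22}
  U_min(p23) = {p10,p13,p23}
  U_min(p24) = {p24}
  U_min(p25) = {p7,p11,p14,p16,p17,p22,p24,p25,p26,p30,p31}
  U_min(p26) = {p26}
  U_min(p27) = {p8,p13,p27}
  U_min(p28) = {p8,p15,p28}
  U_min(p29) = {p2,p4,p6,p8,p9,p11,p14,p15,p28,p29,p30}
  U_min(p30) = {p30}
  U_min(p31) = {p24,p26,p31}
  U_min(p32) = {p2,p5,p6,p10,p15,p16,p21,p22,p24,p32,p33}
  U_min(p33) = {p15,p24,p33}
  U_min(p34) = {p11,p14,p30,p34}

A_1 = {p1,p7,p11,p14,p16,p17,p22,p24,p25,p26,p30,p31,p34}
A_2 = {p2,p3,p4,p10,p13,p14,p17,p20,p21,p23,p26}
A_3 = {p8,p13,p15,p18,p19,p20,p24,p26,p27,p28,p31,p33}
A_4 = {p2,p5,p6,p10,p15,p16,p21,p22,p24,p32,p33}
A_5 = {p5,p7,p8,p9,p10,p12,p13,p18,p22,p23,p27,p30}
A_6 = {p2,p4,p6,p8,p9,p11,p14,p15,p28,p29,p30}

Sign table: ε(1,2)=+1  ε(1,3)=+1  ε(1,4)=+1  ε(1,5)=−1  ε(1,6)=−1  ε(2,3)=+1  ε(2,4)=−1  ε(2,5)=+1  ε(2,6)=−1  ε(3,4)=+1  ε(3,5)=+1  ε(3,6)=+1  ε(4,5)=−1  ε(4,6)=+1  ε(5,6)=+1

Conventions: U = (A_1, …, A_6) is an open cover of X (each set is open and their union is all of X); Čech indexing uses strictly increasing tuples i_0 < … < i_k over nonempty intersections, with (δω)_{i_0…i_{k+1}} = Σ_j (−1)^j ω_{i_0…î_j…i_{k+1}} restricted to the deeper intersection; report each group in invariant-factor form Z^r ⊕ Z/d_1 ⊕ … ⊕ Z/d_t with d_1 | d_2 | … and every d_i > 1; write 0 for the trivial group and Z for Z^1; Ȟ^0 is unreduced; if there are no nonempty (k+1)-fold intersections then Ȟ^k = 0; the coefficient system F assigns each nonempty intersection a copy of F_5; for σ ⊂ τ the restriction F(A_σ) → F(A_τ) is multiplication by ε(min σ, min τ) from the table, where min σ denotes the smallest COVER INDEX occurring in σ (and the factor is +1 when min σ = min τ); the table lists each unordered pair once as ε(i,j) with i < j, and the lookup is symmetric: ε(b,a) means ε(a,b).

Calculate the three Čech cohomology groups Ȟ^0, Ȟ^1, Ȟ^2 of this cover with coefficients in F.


Ȟ^0 ≅ 0, Ȟ^1 ≅ 0, Ȟ^2 ≅ Z/5

intersection data:
  A12={p14,p17,p26} A13={p24,p26,p31} A14={p16,p22,p24} A15={p7,p22,p30} A16={p11,p14,p30} A23={p13,p20,p26} A24={p2,p10,p21} A25={p10,p13,p23} A26={p2,p4,p14} A34={p15,p24,p33} A35={p8,p13,p18,p27} A36={p8,p15,p28} A45={p5,p10,p22} A46={p2,p6,p15} A56={p8,p9,p30}
  A123={p26} A126={p14} A134={p24} A145={p22} A156={p30} A235={p13} A245={p10} A246={p2} A346={p15} A356={p8}
C dims 6,15,10; δ0: rk_F5 6; δ1: rk_F5 9
Ȟ^0 = (6 − 6) − 0 = 0, so Ȟ^0 ≅ 0
Ȟ^1 = (15 − 9) − 6 = 0, so Ȟ^1 ≅ 0
Ȟ^2 = (10 − 0) − 9 = 1, so Ȟ^2 ≅ Z/5


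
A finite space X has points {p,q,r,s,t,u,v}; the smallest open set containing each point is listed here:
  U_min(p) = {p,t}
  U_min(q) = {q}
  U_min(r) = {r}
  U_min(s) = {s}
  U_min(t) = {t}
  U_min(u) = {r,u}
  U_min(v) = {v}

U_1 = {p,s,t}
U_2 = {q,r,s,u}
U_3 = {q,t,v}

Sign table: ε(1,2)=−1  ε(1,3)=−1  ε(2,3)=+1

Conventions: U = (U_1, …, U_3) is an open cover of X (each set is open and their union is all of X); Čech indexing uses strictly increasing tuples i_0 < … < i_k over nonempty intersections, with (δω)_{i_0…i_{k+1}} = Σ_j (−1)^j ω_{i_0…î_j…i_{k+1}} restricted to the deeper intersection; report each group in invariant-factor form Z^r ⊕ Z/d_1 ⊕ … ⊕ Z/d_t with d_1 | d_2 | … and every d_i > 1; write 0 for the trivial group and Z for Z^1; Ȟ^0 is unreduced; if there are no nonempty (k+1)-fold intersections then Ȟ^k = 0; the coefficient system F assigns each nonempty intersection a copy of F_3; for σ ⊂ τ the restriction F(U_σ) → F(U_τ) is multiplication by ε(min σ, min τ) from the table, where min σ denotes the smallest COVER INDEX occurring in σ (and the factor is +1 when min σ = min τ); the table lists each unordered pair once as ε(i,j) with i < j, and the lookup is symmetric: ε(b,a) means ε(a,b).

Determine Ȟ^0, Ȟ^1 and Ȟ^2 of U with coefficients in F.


nonempty overlaps:
  U12={s} U13={t} U23={q}
C dims 3,3; δ0: rk_F3 2
degree 0: 3−2−0 = 1 → Ȟ^0 ≅ Z/3
degree 1: 3−0−2 = 1 → Ȟ^1 ≅ Z/3
degree 2: 0−0−0 = 0 → Ȟ^2 ≅ 0

Ȟ^0 = Z/3, Ȟ^1 = Z/3 and Ȟ^2 = 0


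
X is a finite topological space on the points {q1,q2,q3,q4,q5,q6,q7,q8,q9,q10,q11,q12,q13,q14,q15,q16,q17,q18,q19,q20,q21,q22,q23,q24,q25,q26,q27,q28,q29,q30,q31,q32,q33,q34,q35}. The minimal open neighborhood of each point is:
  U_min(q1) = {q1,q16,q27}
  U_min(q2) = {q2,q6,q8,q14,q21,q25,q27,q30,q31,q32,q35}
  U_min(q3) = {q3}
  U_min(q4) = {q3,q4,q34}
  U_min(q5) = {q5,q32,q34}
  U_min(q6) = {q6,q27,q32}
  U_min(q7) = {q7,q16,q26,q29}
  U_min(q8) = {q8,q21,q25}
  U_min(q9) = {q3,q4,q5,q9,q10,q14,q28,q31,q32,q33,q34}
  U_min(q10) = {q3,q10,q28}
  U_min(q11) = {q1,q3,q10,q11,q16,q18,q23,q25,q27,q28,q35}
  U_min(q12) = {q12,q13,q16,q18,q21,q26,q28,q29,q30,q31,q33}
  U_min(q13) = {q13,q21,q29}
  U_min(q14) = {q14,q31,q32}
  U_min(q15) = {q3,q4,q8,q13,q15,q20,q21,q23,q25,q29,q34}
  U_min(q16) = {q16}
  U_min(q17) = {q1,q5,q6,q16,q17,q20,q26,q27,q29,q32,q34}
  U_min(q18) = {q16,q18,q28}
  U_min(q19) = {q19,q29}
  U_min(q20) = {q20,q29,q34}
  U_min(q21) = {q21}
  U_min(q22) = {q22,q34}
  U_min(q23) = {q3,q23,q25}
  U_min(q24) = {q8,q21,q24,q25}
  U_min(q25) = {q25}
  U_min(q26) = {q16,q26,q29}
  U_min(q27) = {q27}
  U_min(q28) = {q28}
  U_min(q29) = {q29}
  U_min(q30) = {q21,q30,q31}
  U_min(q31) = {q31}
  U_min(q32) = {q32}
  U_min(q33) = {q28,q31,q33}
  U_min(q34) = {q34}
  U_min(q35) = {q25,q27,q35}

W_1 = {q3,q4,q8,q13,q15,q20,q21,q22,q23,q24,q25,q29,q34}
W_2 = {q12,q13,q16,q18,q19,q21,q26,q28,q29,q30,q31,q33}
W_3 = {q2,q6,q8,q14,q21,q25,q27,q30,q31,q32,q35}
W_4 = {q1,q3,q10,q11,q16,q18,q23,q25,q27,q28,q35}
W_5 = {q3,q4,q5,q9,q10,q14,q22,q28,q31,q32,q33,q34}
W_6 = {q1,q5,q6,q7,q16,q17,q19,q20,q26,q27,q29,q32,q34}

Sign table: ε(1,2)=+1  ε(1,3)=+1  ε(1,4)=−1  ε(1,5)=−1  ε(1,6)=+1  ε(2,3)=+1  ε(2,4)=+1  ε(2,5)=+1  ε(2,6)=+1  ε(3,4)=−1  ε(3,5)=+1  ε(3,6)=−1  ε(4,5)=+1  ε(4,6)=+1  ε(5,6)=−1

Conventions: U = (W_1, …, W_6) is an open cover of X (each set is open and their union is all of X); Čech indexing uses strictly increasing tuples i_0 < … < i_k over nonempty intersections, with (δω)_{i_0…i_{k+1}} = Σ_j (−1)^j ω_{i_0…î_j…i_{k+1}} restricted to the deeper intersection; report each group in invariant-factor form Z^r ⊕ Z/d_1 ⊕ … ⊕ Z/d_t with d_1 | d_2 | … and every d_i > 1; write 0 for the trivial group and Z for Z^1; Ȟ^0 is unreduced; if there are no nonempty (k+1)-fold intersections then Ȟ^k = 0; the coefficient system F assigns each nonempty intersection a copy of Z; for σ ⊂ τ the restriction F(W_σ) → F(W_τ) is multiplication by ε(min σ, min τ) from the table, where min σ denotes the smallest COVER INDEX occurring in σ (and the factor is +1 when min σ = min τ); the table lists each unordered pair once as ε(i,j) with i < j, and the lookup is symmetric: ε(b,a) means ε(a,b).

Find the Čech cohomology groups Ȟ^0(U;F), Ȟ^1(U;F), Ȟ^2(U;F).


Ȟ^0(U;F) ≅ 0; Ȟ^1(U;F) ≅ Z/2; Ȟ^2(U;F) ≅ Z

intersection data:
  W12={q13,q21,q29} W13={q8,q21,q25} W14={q3,q23,q25} W15={q3,q4,q22,q34} W16={q20,q29,q34} W23={q21,q30,q31} W24={q16,q18,q28} W25={q28,q31,q33} W26={q16,q19,q26,q29} W34={q25,q27,q35} W35={q14,q31,q32} W36={q6,q27,q32} W45={q3,q10,q28} W46={q1,q16,q27} W56={q5,q32,q34}
  W123={q21} W126={q29} W134={q25} W145={q3} W156={q34} W235={q31} W245={q28} W246={q16} W346={q27} W356={q32}
C dims 6,15,10; δ0: rk 6, SNF 1^5·2; δ1: rk 9, SNF 1^9
Ȟ^0 = (6 − 6) − 0 = 0, so Ȟ^0 ≅ 0
Ȟ^1 = (15 − 9) − 6 = 0 plus torsion [2], so Ȟ^1 ≅ Z/2
Ȟ^2 = (10 − 0) − 9 = 1, so Ȟ^2 ≅ Z


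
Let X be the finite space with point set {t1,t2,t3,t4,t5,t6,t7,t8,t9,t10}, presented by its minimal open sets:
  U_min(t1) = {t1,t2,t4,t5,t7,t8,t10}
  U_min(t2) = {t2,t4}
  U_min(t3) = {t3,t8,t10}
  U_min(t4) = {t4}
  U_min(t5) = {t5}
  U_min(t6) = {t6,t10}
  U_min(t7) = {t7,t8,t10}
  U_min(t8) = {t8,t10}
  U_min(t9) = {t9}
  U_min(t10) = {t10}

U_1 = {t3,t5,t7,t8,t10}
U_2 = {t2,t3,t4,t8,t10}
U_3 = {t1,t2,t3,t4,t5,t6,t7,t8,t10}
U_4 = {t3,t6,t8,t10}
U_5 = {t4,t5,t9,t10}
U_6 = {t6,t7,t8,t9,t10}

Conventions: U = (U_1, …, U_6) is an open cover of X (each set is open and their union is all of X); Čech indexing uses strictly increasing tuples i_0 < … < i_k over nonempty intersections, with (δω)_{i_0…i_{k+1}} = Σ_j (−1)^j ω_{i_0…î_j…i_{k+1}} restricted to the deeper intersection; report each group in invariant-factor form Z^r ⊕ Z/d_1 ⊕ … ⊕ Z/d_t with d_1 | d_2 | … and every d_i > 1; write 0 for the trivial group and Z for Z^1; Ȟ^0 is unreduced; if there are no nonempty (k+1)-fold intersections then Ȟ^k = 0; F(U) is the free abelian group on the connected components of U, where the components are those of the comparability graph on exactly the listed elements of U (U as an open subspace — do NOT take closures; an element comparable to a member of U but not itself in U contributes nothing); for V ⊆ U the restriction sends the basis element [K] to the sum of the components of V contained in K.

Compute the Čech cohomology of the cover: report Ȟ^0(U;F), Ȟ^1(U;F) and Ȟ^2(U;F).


nonempty overlaps:
  U12={t3,t8,t10} U13={t3,t5,t7,t8,t10} U14={t3,t8,t10} U15={t5,t10} U16={t7,t8,t10} U23={t2,t3,t4,t8,t10} U24={t3,t8,t10} U25={t4,t10} U26={t8,t10} U34={t3,t6,t8,t10} U35={t4,t5,t10} U36={t6,t7,t8,t10} U45={t10} U46={t6,t8,t10} U56={t9,t10}
  U123={t3,t8,t10} U124={t3,t8,t10} U125={t10} U126={t8,t10} U134={t3,t8,t10} U135={t5,t10} U136={t7,t8,t10} U145={t10} U146={t8,t10} U156={t10} U234={t3,t8,t10} U235={t4,t10} U236={t8,t10} U245={t10} U246={t8,t10} U256={t10} U345={t10} U346={t6,t8,t10} U356={t10} U456={t10}
  U1234={t3,t8,t10} U1235={t10} U1236={t8,t10} U1245={t10} U1246={t8,t10} U1256={t10} U1345={t10} U1346={t8,t10} U1356={t10} U1456={t10} U2345={t10} U2346={t8,t10} U2356={t10} U2456={t10} U3456={t10}
  U12345={t10} U12346={t8,t10} U12356={t10} U12456={t10} U13456={t10} U23456={t10}
  U123456={t10}
components per intersection:
  U1: {t3,t7,t8,t10} {t5}
  U2: {t2,t4} {t3,t8,t10}
  U3: {t1,t2,t3,t4,t5,t6,t7,t8,t10}
  U4: {t3,t6,t8,t10}
  U5: {t4} {t5} {t9} {t10}
  U6: {t6,t7,t8,t10} {t9}
  U12: {t3,t8,t10}
  U13: {t3,t7,t8,t10} {t5}
  U14: {t3,t8,t10}
  U15: {t5} {t10}
  U16: {t7,t8,t10}
  U23: {t2,t4} {t3,t8,t10}
  U24: {t3,t8,t10}
  U25: {t4} {t10}
  U26: {t8,t10}
  U34: {t3,t6,t8,t10}
  U35: {t4} {t5} {t10}
  U36: {t6,t7,t8,t10}
  U45: {t10}
  U46: {t6,t8,t10}
  U56: {t9} {t10}
  U123: {t3,t8,t10}
  U124: {t3,t8,t10}
  U125: {t10}
  U126: {t8,t10}
  U134: {t3,t8,t10}
  U135: {t5} {t10}
  U136: {t7,t8,t10}
  U145: {t10}
  U146: {t8,t10}
  U156: {t10}
  U234: {t3,t8,t10}
  U235: {t4} {t10}
  U236: {t8,t10}
  U245: {t10}
  U246: {t8,t10}
  U256: {t10}
  U345: {t10}
  U346: {t6,t8,t10}
  U356: {t10}
  U456: {t10}
  U1234: {t3,t8,t10}
  U1235: {t10}
  U1236: {t8,t10}
  U1245: {t10}
  U1246: {t8,t10}
  U1256: {t10}
  U1345: {t10}
  U1346: {t8,t10}
  U1356: {t10}
  U1456: {t10}
  U2345: {t10}
  U2346: {t8,t10}
  U2356: {t10}
  U2456: {t10}
  U3456: {t10}
  U12345: {t10}
  U12346: {t8,t10}
  U12356: {t10}
  U12456: {t10}
  U13456: {t10}
  U23456: {t10}
  U123456: {t10}
C dims 12,22,22,15; δ0: rk 10, SNF 1^10; δ1: rk 12, SNF 1^12; δ2: rk 10, SNF 1^10
degree 0: 12−10−0 = 2 → Ȟ^0 ≅ Z^2
degree 1: 22−12−10 = 0 → Ȟ^1 ≅ 0
degree 2: 22−10−12 = 0 → Ȟ^2 ≅ 0

Ȟ^0(U;F) ≅ Z^2, Ȟ^1(U;F) ≅ 0 and Ȟ^2(U;F) ≅ 0


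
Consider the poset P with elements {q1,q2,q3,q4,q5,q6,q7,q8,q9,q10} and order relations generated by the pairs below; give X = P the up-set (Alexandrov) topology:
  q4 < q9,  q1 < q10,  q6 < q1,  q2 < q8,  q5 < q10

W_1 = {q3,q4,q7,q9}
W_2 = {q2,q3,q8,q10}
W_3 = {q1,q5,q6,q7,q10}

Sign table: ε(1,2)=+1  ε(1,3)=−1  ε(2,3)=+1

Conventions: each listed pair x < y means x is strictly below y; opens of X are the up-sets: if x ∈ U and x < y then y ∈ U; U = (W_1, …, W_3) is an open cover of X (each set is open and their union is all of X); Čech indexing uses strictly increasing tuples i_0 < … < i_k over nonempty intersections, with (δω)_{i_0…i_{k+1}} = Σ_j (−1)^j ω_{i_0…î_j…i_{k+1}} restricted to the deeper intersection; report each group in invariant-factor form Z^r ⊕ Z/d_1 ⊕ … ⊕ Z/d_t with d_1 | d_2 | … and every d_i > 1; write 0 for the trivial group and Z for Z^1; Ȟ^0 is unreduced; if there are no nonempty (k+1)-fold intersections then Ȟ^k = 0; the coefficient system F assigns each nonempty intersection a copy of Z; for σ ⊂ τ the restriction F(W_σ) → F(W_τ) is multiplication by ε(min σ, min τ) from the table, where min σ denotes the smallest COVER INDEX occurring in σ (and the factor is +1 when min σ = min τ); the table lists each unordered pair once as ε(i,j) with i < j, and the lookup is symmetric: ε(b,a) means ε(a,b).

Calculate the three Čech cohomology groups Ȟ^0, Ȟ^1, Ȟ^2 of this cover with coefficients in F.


Ȟ^0 = 0; Ȟ^1 = Z/2; Ȟ^2 = 0

nonempty overlaps:
  W12={q3} W13={q7} W23={q10}
C dims 3,3; δ0: rk 3, SNF 1^2·2
degree 0: 3−3−0 = 0 → Ȟ^0 ≅ 0
degree 1: 3−0−3 = 0 plus torsion [2] → Ȟ^1 ≅ Z/2
degree 2: 0−0−0 = 0 → Ȟ^2 ≅ 0


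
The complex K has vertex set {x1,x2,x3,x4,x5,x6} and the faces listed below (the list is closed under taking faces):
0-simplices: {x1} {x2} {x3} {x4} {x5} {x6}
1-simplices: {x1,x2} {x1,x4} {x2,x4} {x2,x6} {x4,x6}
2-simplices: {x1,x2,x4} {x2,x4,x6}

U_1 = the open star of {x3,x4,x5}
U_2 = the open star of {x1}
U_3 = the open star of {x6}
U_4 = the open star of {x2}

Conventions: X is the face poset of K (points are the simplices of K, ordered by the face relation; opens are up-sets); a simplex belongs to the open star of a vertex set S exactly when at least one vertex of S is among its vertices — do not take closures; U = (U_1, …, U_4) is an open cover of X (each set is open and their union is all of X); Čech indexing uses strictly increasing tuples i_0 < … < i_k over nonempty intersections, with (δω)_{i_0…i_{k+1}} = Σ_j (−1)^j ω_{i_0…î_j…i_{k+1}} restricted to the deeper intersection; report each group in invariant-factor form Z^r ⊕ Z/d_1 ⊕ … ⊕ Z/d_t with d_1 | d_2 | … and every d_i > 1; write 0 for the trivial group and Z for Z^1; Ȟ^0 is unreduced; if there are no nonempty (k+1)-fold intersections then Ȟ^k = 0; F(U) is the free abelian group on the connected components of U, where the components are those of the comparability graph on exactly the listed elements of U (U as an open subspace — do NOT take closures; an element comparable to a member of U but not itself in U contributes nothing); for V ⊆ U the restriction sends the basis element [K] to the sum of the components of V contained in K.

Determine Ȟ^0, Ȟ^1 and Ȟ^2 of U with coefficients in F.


nerve simplices:
  U1={{x3},{x4},{x5},{x1,x4},{x2,x4},{x4,x6},{x1,x2,x4},{x2,x4,x6}} U2={{x1},{x1,x2},{x1,x4},{x1,x2,x4}} U3={{x6},{x2,x6},{x4,x6},{x2,x4,x6}} U4={{x2},{x1,x2},{x2,x4},{x2,x6},{x1,x2,x4},{x2,x4,x6}}
  U12={{x1,x4},{x1,x2,x4}} U13={{x4,x6},{x2,x4,x6}} U14={{x2,x4},{x1,x2,x4},{x2,x4,x6}} U24={{x1,x2},{x1,x2,x4}} U34={{x2,x6},{x2,x4,x6}}
  U124={{x1,x2,x4}} U134={{x2,x4,x6}}
components per intersection:
  U1: {{x3}} {{x4},{x1,x4},{x2,x4},{x4,x6},{x1,x2,x4},{x2,x4,x6}} {{x5}}
  U2: {{x1},{x1,x2},{x1,x4},{x1,x2,x4}}
  U3: {{x6},{x2,x6},{x4,x6},{x2,x4,x6}}
  U4: {{x2},{x1,x2},{x2,x4},{x2,x6},{x1,x2,x4},{x2,x4,x6}}
  U12: {{x1,x4},{x1,x2,x4}}
  U13: {{x4,x6},{x2,x4,x6}}
  U14: {{x2,x4},{x1,x2,x4},{x2,x4,x6}}
  U24: {{x1,x2},{x1,x2,x4}}
  U34: {{x2,x6},{x2,x4,x6}}
  U124: {{x1,x2,x4}}
  U134: {{x2,x4,x6}}
C dims 6,5,2; δ0: rk 3, SNF 1^3; δ1: rk 2, SNF 1^2
degree 0: 6−3−0 = 3 → Ȟ^0 ≅ Z^3
degree 1: 5−2−3 = 0 → Ȟ^1 ≅ 0
degree 2: 2−0−2 = 0 → Ȟ^2 ≅ 0

Ȟ^0(U;F) ≅ Z^3, Ȟ^1(U;F) ≅ 0, Ȟ^2(U;F) ≅ 0


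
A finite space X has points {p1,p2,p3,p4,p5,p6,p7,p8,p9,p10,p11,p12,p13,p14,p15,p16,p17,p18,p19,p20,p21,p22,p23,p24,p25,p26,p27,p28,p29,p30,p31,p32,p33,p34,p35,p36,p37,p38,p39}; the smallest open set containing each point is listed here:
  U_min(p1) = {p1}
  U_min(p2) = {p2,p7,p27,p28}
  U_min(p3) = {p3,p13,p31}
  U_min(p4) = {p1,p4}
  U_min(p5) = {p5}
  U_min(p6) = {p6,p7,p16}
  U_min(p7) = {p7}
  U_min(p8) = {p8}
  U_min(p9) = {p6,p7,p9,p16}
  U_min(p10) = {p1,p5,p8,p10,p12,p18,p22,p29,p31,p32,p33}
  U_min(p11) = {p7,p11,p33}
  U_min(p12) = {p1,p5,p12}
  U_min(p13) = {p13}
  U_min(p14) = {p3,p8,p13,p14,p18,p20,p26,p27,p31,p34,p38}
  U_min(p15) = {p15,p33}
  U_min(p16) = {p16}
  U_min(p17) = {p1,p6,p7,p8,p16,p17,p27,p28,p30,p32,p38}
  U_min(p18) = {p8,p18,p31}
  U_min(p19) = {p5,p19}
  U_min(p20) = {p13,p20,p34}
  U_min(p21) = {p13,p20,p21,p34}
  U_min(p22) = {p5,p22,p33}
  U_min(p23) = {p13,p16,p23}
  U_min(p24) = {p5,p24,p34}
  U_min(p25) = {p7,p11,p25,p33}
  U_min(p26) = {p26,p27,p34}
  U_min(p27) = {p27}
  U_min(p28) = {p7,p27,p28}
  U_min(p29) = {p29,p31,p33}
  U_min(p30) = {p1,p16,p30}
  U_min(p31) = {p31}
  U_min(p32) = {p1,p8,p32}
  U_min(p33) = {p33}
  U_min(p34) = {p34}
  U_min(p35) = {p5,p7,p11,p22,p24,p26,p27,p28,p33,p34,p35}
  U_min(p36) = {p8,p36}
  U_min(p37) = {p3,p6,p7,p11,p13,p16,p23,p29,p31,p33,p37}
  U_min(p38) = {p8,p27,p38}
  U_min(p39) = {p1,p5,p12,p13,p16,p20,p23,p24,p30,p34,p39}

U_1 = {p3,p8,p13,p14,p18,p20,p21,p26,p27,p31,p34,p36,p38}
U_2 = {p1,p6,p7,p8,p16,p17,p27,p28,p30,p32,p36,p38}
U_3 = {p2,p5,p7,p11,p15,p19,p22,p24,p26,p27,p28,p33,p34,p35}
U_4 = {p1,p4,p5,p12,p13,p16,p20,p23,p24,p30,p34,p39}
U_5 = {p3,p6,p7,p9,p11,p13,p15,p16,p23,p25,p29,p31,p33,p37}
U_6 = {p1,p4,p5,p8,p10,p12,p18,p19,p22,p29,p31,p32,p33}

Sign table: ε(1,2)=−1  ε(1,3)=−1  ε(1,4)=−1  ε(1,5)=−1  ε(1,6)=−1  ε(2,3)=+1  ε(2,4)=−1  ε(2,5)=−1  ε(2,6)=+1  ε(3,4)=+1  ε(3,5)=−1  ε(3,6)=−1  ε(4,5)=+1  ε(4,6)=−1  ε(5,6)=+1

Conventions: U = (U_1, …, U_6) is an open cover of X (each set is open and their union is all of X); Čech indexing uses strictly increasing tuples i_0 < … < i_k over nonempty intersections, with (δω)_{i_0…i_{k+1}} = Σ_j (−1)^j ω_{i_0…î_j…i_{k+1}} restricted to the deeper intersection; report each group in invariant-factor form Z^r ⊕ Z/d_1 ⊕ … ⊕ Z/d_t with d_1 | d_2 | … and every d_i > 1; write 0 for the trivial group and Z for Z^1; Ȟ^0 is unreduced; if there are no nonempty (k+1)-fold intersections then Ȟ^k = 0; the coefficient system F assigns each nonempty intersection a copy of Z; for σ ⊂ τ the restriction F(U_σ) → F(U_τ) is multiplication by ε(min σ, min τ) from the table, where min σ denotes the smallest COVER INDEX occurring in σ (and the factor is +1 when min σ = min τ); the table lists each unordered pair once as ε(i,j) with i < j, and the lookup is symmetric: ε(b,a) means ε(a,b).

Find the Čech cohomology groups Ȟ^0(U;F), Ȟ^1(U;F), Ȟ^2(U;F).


intersection data:
  U12={p8,p27,p36,p38} U13={p26,p27,p34} U14={p13,p20,p34} U15={p3,p13,p31} U16={p8,p18,p31} U23={p7,p27,p28} U24={p1,p16,p30} U25={p6,p7,p16} U26={p1,p8,p32} U34={p5,p24,p34} U35={p7,p11,p15,p33} U36={p5,p19,p22,p33} U45={p13,p16,p23} U46={p1,p4,p5,p12} U56={p29,p31,p33}
  U123={p27} U126={p8} U134={p34} U145={p13} U156={p31} U235={p7} U245={p16} U246={p1} U346={p5} U356={p33}
C dims 6,15,10; δ0: rk 6, SNF 1^5·2; δ1: rk 9, SNF 1^9
Ȟ^0 = (6 − 6) − 0 = 0, so Ȟ^0 ≅ 0
Ȟ^1 = (15 − 9) − 6 = 0 plus torsion [2], so Ȟ^1 ≅ Z/2
Ȟ^2 = (10 − 0) − 9 = 1, so Ȟ^2 ≅ Z

Ȟ^0(U;F) ≅ 0, Ȟ^1(U;F) ≅ Z/2, Ȟ^2(U;F) ≅ Z


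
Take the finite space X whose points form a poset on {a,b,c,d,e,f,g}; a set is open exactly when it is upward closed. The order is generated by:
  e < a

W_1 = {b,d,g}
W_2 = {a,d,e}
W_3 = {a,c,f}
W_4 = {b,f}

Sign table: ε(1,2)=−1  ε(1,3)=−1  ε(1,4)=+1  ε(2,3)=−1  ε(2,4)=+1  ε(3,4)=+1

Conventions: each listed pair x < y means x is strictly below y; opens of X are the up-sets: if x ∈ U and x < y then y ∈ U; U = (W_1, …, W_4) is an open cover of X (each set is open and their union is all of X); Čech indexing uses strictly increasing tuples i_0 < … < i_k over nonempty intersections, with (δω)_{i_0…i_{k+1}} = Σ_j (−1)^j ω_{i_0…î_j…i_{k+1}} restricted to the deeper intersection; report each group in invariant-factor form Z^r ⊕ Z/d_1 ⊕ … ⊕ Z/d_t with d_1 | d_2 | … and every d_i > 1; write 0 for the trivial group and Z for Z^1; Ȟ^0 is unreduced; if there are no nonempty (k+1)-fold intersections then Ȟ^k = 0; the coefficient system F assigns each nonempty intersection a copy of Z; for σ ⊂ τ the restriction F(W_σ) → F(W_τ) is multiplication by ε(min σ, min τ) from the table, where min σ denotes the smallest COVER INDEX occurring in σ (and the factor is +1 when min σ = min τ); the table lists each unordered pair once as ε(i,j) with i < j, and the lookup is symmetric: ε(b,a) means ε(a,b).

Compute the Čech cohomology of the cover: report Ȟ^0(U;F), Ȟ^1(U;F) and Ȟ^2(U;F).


nerve simplices:
  W12={d} W14={b} W23={a} W34={f}
C dims 4,4; δ0: rk 3, SNF 1^3
degree 0: 4−3−0 = 1 → Ȟ^0 ≅ Z
degree 1: 4−0−3 = 1 → Ȟ^1 ≅ Z
degree 2: 0−0−0 = 0 → Ȟ^2 ≅ 0

Ȟ^0 = Z; Ȟ^1 = Z; Ȟ^2 = 0


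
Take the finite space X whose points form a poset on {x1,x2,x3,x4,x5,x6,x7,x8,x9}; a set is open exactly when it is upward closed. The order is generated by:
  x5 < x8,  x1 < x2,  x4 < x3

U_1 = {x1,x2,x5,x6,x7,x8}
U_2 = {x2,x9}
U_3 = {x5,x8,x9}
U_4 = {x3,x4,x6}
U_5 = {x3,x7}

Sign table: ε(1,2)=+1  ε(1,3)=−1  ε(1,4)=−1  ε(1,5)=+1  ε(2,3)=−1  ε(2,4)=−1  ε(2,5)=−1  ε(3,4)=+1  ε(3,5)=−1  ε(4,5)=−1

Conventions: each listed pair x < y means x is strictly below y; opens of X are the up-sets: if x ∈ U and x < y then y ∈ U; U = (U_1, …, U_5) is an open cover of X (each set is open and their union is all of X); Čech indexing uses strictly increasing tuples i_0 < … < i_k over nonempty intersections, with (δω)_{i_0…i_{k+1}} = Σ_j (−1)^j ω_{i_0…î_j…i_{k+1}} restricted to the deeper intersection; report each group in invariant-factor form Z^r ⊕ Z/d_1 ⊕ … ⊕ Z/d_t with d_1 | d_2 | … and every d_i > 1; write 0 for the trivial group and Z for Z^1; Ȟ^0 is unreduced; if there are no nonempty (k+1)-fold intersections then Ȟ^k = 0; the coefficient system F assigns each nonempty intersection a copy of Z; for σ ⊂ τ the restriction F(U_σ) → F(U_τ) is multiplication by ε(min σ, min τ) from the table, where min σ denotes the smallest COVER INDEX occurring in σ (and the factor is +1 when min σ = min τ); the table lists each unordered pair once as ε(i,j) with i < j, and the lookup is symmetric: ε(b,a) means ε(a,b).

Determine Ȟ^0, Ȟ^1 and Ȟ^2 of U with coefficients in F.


Ȟ^0 ≅ Z, Ȟ^1 ≅ Z^2 and Ȟ^2 ≅ 0

nerve simplices:
  U12={x2} U13={x5,x8} U14={x6} U15={x7} U23={x9} U45={x3}
C dims 5,6; δ0: rk 4, SNF 1^4
degree 0: 5−4−0 = 1 → Ȟ^0 ≅ Z
degree 1: 6−0−4 = 2 → Ȟ^1 ≅ Z^2
degree 2: 0−0−0 = 0 → Ȟ^2 ≅ 0


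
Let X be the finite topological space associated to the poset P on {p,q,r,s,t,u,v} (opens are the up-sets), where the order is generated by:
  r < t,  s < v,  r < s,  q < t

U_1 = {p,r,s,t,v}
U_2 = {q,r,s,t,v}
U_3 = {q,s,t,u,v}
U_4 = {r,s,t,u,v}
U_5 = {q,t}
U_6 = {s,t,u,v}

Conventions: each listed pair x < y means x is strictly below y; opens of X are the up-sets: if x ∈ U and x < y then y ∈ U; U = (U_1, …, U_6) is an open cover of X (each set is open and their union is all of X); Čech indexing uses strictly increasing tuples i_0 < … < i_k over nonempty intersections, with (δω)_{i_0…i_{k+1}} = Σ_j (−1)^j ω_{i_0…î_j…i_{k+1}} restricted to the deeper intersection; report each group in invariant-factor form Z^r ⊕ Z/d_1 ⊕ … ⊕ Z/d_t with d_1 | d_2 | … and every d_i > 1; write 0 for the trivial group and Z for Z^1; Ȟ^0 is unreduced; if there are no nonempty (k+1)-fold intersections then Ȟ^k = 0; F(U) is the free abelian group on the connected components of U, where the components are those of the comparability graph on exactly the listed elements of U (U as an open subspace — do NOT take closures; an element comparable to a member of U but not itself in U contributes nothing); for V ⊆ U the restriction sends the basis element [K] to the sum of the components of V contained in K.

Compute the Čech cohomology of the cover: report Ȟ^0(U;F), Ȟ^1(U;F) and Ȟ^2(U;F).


cover nerve:
  U12={r,s,t,v} U13={s,t,v} U14={r,s,t,v} U15={t} U16={s,t,v} U23={q,s,t,v} U24={r,s,t,v} U25={q,t} U26={s,t,v} U34={s,t,u,v} U35={q,t} U36={s,t,u,v} U45={t} U46={s,t,u,v} U56={t}
  U123={s,t,v} U124={r,s,t,v} U125={t} U126={s,t,v} U134={s,t,v} U135={t} U136={s,t,v} U145={t} U146={s,t,v} U156={t} U234={s,t,v} U235={q,t} U236={s,t,v} U245={t} U246={s,t,v} U256={t} U345={t} U346={s,t,u,v} U356={t} U456={t}
  U1234={s,t,v} U1235={t} U1236={s,t,v} U1245={t} U1246={s,t,v} U1256={t} U1345={t} U1346={s,t,v} U1356={t} U1456={t} U2345={t} U2346={s,t,v} U2356={t} U2456={t} U3456={t}
  U12345={t} U12346={s,t,v} U12356={t} U12456={t} U13456={t} U23456={t}
  U123456={t}
components per intersection:
  U1: {p} {r,s,t,v}
  U2: {q,r,s,t,v}
  U3: {q,t} {s,v} {u}
  U4: {r,s,t,v} {u}
  U5: {q,t}
  U6: {s,v} {t} {u}
  U12: {r,s,t,v}
  U13: {s,v} {t}
  U14: {r,s,t,v}
  U15: {t}
  U16: {s,v} {t}
  U23: {q,t} {s,v}
  U24: {r,s,t,v}
  U25: {q,t}
  U26: {s,v} {t}
  U34: {s,v} {t} {u}
  U35: {q,t}
  U36: {s,v} {t} {u}
  U45: {t}
  U46: {s,v} {t} {u}
  U56: {t}
  U123: {s,v} {t}
  U124: {r,s,t,v}
  U125: {t}
  U126: {s,v} {t}
  U134: {s,v} {t}
  U135: {t}
  U136: {s,v} {t}
  U145: {t}
  U146: {s,v} {t}
  U156: {t}
  U234: {s,v} {t}
  U235: {q,t}
  U236: {s,v} {t}
  U245: {t}
  U246: {s,v} {t}
  U256: {t}
  U345: {t}
  U346: {s,v} {t} {u}
  U356: {t}
  U456: {t}
  U1234: {s,v} {t}
  U1235: {t}
  U1236: {s,v} {t}
  U1245: {t}
  U1246: {s,v} {t}
  U1256: {t}
  U1345: {t}
  U1346: {s,v} {t}
  U1356: {t}
  U1456: {t}
  U2345: {t}
  U2346: {s,v} {t}
  U2356: {t}
  U2456: {t}
  U3456: {t}
  U12345: {t}
  U12346: {s,v} {t}
  U12356: {t}
  U12456: {t}
  U13456: {t}
  U23456: {t}
  U123456: {t}
C dims 12,25,30,20; δ0: rk 9, SNF 1^9; δ1: rk 16, SNF 1^16; δ2: rk 14, SNF 1^14
Ȟ^0: (12−9)−0=3 ⇒ Z^3
Ȟ^1: (25−16)−9=0 ⇒ 0
Ȟ^2: (30−14)−16=0 ⇒ 0

Ȟ^0(U;F) ≅ Z^3, Ȟ^1(U;F) ≅ 0, Ȟ^2(U;F) ≅ 0


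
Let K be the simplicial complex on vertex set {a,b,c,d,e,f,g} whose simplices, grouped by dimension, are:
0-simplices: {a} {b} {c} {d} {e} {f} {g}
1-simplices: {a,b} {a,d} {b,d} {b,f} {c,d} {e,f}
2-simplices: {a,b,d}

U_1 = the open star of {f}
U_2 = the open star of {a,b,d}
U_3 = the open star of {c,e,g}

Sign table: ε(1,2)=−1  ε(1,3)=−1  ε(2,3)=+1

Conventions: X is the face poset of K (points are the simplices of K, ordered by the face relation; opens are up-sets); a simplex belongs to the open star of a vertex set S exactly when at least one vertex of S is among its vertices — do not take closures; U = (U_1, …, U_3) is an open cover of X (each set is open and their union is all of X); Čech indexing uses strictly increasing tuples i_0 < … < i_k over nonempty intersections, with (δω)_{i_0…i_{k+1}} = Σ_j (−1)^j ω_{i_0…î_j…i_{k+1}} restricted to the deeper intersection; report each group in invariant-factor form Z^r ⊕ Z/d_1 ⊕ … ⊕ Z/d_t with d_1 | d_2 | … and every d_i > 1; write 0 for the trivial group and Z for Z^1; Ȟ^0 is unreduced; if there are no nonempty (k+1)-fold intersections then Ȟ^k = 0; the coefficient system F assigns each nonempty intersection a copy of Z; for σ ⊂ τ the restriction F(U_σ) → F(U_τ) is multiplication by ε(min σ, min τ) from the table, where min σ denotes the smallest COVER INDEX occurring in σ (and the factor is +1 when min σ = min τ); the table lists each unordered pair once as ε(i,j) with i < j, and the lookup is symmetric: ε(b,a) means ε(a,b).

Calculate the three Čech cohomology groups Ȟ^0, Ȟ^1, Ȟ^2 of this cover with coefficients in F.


Ȟ^0 ≅ Z, Ȟ^1 ≅ Z and Ȟ^2 ≅ 0

cover nerve:
  U1={{f},{b,f},{e,f}} U2={{a},{b},{d},{a,b},{a,d},{b,d},{b,f},{c,d},{a,b,d}} U3={{c},{e},{g},{c,d},{e,f}}
  U12={{b,f}} U13={{e,f}} U23={{c,d}}
C dims 3,3; δ0: rk 2, SNF 1^2
Ȟ^0: (3−2)−0=1 ⇒ Z
Ȟ^1: (3−0)−2=1 ⇒ Z
Ȟ^2: (0−0)−0=0 ⇒ 0


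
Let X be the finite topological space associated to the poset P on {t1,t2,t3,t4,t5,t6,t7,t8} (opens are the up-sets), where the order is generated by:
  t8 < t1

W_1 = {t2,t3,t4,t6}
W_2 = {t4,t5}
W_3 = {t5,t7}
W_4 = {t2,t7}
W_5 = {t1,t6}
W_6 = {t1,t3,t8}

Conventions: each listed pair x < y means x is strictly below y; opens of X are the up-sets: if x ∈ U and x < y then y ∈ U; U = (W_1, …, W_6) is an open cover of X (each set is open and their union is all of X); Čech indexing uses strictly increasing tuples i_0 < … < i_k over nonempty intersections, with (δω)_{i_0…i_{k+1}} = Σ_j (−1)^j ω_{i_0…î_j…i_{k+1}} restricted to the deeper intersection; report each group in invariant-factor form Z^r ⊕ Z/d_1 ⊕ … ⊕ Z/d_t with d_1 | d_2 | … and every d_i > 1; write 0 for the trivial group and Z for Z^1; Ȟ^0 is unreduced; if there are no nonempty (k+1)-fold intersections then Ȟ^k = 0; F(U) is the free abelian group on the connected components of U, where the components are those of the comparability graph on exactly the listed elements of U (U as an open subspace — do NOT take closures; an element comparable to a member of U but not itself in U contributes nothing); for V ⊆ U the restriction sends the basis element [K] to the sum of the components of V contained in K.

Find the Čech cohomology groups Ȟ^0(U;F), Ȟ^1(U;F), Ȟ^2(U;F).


nerve simplices:
  W12={t4} W14={t2} W15={t6} W16={t3} W23={t5} W34={t7} W56={t1}
components per intersection:
  W1: {t2} {t3} {t4} {t6}
  W2: {t4} {t5}
  W3: {t5} {t7}
  W4: {t2} {t7}
  W5: {t1} {t6}
  W6: {t1,t8} {t3}
  W12: {t4}
  W14: {t2}
  W15: {t6}
  W16: {t3}
  W23: {t5}
  W34: {t7}
  W56: {t1}
C dims 14,7; δ0: rk 7, SNF 1^7
degree 0: 14−7−0 = 7 → Ȟ^0 ≅ Z^7
degree 1: 7−0−7 = 0 → Ȟ^1 ≅ 0
degree 2: 0−0−0 = 0 → Ȟ^2 ≅ 0

Ȟ^0 ≅ Z^7; Ȟ^1 ≅ 0; Ȟ^2 ≅ 0


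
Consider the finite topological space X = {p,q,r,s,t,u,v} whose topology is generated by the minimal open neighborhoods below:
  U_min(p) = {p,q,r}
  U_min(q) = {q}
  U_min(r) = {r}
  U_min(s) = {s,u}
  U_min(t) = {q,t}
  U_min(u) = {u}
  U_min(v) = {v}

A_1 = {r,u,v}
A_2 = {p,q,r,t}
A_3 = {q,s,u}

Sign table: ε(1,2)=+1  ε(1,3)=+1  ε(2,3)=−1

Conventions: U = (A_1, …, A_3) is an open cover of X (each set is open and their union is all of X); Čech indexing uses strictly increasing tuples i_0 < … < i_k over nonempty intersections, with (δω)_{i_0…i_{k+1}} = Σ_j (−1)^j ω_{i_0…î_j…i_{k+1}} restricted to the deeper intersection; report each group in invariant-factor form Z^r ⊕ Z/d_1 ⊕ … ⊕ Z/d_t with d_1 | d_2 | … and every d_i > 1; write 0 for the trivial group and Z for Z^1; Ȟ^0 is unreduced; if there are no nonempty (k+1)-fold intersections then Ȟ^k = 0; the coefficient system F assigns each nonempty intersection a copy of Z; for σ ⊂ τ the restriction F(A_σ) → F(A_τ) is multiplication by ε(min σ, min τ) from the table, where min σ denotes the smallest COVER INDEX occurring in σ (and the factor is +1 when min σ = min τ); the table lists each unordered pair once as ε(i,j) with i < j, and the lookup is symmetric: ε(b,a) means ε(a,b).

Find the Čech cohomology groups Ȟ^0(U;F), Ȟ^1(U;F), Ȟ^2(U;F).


nonempty intersections:
  A12={r} A13={u} A23={q}
C dims 3,3; δ0: rk 3, SNF 1^2·2
Ȟ^0: (3−3)−0=0 ⇒ 0
Ȟ^1: (3−0)−3=0 plus torsion [2] ⇒ Z/2
Ȟ^2: (0−0)−0=0 ⇒ 0

Ȟ^0(U;F) ≅ 0, Ȟ^1(U;F) ≅ Z/2, Ȟ^2(U;F) ≅ 0


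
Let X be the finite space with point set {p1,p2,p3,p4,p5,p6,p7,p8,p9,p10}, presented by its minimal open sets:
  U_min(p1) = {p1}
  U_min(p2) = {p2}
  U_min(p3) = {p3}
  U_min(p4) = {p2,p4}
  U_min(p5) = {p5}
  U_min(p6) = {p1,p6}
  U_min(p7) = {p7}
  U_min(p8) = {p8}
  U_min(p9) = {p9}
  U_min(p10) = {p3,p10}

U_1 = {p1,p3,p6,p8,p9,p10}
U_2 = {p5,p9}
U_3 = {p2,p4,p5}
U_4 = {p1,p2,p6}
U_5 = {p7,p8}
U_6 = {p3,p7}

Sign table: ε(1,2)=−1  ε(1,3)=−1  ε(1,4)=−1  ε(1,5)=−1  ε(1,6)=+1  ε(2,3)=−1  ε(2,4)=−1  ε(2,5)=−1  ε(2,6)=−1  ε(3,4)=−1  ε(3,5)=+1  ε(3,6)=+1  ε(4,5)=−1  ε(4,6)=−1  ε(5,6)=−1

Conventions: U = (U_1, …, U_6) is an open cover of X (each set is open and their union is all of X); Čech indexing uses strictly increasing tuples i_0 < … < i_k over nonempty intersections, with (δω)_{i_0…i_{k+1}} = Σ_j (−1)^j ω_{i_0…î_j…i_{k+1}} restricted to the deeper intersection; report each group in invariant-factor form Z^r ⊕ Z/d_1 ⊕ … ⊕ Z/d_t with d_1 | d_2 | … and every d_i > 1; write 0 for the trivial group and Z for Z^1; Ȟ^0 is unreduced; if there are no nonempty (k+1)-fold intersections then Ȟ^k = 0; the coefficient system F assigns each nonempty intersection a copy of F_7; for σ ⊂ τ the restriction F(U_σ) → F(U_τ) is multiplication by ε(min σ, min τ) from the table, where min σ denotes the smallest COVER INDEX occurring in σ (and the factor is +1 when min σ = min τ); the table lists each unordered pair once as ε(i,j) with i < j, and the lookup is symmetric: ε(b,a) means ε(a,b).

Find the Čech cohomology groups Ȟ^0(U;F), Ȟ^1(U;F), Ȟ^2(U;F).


nerve of the cover:
  U12={p9} U14={p1,p6} U15={p8} U16={p3} U23={p5} U34={p2} U56={p7}
C dims 6,7; δ0: rk_F7 5
Ȟ^0 = (6 − 5) − 0 = 1, so Ȟ^0 ≅ Z/7
Ȟ^1 = (7 − 0) − 5 = 2, so Ȟ^1 ≅ Z/7 ⊕ Z/7
Ȟ^2 = (0 − 0) − 0 = 0, so Ȟ^2 ≅ 0

Ȟ^0 ≅ Z/7, Ȟ^1 ≅ Z/7 ⊕ Z/7 and Ȟ^2 ≅ 0


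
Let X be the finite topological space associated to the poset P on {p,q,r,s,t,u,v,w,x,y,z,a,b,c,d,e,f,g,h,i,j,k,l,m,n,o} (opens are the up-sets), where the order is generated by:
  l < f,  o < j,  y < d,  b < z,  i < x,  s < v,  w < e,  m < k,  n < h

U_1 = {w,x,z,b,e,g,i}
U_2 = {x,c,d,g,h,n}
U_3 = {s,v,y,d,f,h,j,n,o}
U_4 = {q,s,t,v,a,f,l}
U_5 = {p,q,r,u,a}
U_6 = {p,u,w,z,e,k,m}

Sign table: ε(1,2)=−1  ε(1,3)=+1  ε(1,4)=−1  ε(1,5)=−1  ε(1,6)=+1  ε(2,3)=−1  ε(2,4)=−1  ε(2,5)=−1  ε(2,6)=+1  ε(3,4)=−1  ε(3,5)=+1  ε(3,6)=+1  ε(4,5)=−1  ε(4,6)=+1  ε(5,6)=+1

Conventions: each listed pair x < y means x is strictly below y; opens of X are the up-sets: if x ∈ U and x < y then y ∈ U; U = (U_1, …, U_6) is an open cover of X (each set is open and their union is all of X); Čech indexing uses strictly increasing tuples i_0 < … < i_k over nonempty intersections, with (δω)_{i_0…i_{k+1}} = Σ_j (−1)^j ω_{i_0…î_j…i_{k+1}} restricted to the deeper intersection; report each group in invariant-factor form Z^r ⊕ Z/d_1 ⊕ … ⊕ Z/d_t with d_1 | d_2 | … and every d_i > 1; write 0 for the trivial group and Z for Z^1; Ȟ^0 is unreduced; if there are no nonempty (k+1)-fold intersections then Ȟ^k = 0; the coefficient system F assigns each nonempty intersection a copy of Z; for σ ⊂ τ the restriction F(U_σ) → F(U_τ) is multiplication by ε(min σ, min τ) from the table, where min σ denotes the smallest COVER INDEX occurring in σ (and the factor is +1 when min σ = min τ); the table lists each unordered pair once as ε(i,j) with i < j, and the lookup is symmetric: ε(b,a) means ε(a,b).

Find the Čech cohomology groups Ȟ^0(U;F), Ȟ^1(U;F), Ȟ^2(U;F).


Ȟ^0 = Z,  Ȟ^1 = Z,  Ȟ^2 = 0

nonempty overlaps:
  U12={x,g} U16={w,z,e} U23={d,h,n} U34={s,v,f} U45={q,a} U56={p,u}
C dims 6,6; δ0: rk 5, SNF 1^5
degree 0: 6−5−0 = 1 → Ȟ^0 ≅ Z
degree 1: 6−0−5 = 1 → Ȟ^1 ≅ Z
degree 2: 0−0−0 = 0 → Ȟ^2 ≅ 0


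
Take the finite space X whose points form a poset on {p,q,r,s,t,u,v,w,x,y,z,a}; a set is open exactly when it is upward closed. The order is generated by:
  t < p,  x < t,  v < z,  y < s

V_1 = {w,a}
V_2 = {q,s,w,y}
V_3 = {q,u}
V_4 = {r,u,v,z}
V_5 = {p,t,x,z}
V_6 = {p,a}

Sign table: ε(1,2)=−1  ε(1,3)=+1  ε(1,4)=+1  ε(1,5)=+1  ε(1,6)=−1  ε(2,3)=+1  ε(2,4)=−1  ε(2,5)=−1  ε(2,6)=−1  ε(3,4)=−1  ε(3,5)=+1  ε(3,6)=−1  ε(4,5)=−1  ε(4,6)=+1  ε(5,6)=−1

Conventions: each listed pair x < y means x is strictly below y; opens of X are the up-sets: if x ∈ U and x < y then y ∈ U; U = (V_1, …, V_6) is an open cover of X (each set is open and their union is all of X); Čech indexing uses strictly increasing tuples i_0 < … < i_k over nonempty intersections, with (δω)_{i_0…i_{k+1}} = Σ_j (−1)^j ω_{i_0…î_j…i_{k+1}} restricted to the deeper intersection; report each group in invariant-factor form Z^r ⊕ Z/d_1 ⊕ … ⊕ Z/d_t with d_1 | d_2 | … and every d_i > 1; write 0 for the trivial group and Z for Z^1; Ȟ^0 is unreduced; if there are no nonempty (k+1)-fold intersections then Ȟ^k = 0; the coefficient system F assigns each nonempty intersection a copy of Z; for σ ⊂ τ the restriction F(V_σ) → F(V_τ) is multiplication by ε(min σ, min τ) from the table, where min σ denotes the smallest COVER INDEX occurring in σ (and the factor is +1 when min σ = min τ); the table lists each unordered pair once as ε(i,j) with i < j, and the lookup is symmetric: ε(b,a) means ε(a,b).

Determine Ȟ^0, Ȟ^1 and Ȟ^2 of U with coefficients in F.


Ȟ^0 ≅ 0,  Ȟ^1 ≅ Z/2,  Ȟ^2 ≅ 0

nonempty overlaps:
  V12={w} V16={a} V23={q} V34={u} V45={z} V56={p}
C dims 6,6; δ0: rk 6, SNF 1^5·2
degree 0: 6−6−0 = 0 → Ȟ^0 ≅ 0
degree 1: 6−0−6 = 0 plus torsion [2] → Ȟ^1 ≅ Z/2
degree 2: 0−0−0 = 0 → Ȟ^2 ≅ 0


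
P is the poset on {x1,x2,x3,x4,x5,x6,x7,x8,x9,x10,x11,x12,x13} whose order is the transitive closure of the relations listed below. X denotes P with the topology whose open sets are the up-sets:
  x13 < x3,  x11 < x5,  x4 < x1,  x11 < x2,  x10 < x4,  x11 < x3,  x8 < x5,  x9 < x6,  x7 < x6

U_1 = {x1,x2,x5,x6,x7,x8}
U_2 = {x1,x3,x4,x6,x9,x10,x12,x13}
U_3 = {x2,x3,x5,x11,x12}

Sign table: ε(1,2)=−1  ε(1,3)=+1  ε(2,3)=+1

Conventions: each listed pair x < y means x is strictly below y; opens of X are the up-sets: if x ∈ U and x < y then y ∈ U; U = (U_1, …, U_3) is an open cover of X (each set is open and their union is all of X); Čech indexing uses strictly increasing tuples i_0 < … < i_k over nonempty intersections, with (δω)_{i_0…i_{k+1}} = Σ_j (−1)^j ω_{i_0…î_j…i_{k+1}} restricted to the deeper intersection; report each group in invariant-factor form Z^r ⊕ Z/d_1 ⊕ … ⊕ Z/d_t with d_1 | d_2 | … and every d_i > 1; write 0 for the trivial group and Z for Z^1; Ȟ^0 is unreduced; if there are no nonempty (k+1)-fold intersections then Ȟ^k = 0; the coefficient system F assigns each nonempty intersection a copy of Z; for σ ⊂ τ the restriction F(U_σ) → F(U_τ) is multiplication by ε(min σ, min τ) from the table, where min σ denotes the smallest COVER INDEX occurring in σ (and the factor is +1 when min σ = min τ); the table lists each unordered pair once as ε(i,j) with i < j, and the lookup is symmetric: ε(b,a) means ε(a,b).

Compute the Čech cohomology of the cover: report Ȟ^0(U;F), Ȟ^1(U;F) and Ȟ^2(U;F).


cover nerve:
  U12={x1,x6} U13={x2,x5} U23={x3,x12}
C dims 3,3; δ0: rk 3, SNF 1^2·2
Ȟ^0: (3−3)−0=0 ⇒ 0
Ȟ^1: (3−0)−3=0 plus torsion [2] ⇒ Z/2
Ȟ^2: (0−0)−0=0 ⇒ 0

Ȟ^0 = 0, Ȟ^1 = Z/2, Ȟ^2 = 0


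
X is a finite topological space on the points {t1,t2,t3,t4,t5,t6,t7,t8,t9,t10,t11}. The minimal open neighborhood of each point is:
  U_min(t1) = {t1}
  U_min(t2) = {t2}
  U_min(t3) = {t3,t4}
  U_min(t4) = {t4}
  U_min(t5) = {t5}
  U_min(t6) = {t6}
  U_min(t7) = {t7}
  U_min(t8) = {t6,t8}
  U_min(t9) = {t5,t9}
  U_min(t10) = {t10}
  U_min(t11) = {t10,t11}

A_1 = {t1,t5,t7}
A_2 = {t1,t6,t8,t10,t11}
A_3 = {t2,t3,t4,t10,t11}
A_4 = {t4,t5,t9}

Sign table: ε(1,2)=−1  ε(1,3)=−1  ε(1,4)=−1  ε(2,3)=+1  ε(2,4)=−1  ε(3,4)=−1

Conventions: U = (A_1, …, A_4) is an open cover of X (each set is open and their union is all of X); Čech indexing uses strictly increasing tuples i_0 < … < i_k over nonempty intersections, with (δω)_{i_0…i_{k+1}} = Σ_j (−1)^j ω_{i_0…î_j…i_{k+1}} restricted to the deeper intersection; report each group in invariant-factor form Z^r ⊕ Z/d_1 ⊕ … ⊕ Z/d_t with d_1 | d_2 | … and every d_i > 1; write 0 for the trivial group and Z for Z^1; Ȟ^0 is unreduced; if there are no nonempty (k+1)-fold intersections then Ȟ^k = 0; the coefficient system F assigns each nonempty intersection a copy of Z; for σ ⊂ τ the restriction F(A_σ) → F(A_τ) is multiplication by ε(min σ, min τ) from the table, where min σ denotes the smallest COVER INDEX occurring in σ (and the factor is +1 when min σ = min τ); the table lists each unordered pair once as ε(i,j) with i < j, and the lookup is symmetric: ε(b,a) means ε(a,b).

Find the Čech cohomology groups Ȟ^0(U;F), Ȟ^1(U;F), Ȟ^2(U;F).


nonempty intersections:
  A12={t1} A14={t5} A23={t10,t11} A34={t4}
C dims 4,4; δ0: rk 4, SNF 1^3·2
Ȟ^0: (4−4)−0=0 ⇒ 0
Ȟ^1: (4−0)−4=0 plus torsion [2] ⇒ Z/2
Ȟ^2: (0−0)−0=0 ⇒ 0

Ȟ^0 = 0,  Ȟ^1 = Z/2,  Ȟ^2 = 0
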